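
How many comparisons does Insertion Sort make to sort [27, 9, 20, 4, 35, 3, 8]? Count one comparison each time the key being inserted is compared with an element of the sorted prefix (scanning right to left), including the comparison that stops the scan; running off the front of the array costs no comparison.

Insert 9: 27 > 9 (shift), reached front = 1 comparison(s) -> [9, 27, 20, 4, 35, 3, 8]
Insert 20: 27 > 20 (shift), 9 <= 20 (stop) = 2 comparison(s) -> [9, 20, 27, 4, 35, 3, 8]
Insert 4: 27 > 4 (shift), 20 > 4 (shift), 9 > 4 (shift), reached front = 3 comparison(s) -> [4, 9, 20, 27, 35, 3, 8]
Insert 35: 27 <= 35 (stop) = 1 comparison(s) -> [4, 9, 20, 27, 35, 3, 8]
Insert 3: 35 > 3 (shift), 27 > 3 (shift), 20 > 3 (shift), 9 > 3 (shift), 4 > 3 (shift), reached front = 5 comparison(s) -> [3, 4, 9, 20, 27, 35, 8]
Insert 8: 35 > 8 (shift), 27 > 8 (shift), 20 > 8 (shift), 9 > 8 (shift), 4 <= 8 (stop) = 5 comparison(s) -> [3, 4, 8, 9, 20, 27, 35]
Total comparisons: 1 + 2 + 3 + 1 + 5 + 5 = 17


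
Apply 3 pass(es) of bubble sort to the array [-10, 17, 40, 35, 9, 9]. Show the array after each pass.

After pass 1: [-10, 17, 35, 9, 9, 40] (3 swaps)
After pass 2: [-10, 17, 9, 9, 35, 40] (2 swaps)
After pass 3: [-10, 9, 9, 17, 35, 40] (2 swaps)
Total swaps: 7


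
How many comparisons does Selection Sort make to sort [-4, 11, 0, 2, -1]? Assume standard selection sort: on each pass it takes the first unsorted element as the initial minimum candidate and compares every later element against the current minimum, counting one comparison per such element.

Pass 1: scan indices 1..4 for the minimum = 4 comparison(s); min is -4, place at index 0 -> [-4, 11, 0, 2, -1]
Pass 2: scan indices 2..4 for the minimum = 3 comparison(s); min is -1, place at index 1 -> [-4, -1, 0, 2, 11]
Pass 3: scan indices 3..4 for the minimum = 2 comparison(s); min is 0, place at index 2 -> [-4, -1, 0, 2, 11]
Pass 4: scan indices 4..4 for the minimum = 1 comparison(s); min is 2, place at index 3 -> [-4, -1, 0, 2, 11]
Selection sort always scans the whole unsorted suffix, so the count is (n-1) + (n-2) + ... + 1 = n(n-1)/2 = 5*4/2 = 10 regardless of the input order.
Total comparisons: 4 + 3 + 2 + 1 = 10


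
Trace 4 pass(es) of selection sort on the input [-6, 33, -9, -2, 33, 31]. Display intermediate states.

Pass 1: Select minimum -9 at index 2, swap -> [-9, 33, -6, -2, 33, 31]
Pass 2: Select minimum -6 at index 2, swap -> [-9, -6, 33, -2, 33, 31]
Pass 3: Select minimum -2 at index 3, swap -> [-9, -6, -2, 33, 33, 31]
Pass 4: Select minimum 31 at index 5, swap -> [-9, -6, -2, 31, 33, 33]


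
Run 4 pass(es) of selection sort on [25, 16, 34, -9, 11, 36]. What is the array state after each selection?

Pass 1: Select minimum -9 at index 3, swap -> [-9, 16, 34, 25, 11, 36]
Pass 2: Select minimum 11 at index 4, swap -> [-9, 11, 34, 25, 16, 36]
Pass 3: Select minimum 16 at index 4, swap -> [-9, 11, 16, 25, 34, 36]
Pass 4: Select minimum 25 at index 3, swap -> [-9, 11, 16, 25, 34, 36]


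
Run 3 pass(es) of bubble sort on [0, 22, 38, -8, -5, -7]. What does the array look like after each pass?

After pass 1: [0, 22, -8, -5, -7, 38] (3 swaps)
After pass 2: [0, -8, -5, -7, 22, 38] (3 swaps)
After pass 3: [-8, -5, -7, 0, 22, 38] (3 swaps)
Total swaps: 9


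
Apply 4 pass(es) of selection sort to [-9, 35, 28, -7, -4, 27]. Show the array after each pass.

Pass 1: Select minimum -9 at index 0, swap -> [-9, 35, 28, -7, -4, 27]
Pass 2: Select minimum -7 at index 3, swap -> [-9, -7, 28, 35, -4, 27]
Pass 3: Select minimum -4 at index 4, swap -> [-9, -7, -4, 35, 28, 27]
Pass 4: Select minimum 27 at index 5, swap -> [-9, -7, -4, 27, 28, 35]


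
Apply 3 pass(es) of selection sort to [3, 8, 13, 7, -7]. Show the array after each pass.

Pass 1: Select minimum -7 at index 4, swap -> [-7, 8, 13, 7, 3]
Pass 2: Select minimum 3 at index 4, swap -> [-7, 3, 13, 7, 8]
Pass 3: Select minimum 7 at index 3, swap -> [-7, 3, 7, 13, 8]


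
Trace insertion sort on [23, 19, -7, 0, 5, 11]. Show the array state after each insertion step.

First element 23 is already 'sorted'
Insert 19: shifted 1 elements -> [19, 23, -7, 0, 5, 11]
Insert -7: shifted 2 elements -> [-7, 19, 23, 0, 5, 11]
Insert 0: shifted 2 elements -> [-7, 0, 19, 23, 5, 11]
Insert 5: shifted 2 elements -> [-7, 0, 5, 19, 23, 11]
Insert 11: shifted 2 elements -> [-7, 0, 5, 11, 19, 23]


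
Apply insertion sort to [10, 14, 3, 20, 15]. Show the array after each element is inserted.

First element 10 is already 'sorted'
Insert 14: shifted 0 elements -> [10, 14, 3, 20, 15]
Insert 3: shifted 2 elements -> [3, 10, 14, 20, 15]
Insert 20: shifted 0 elements -> [3, 10, 14, 20, 15]
Insert 15: shifted 1 elements -> [3, 10, 14, 15, 20]


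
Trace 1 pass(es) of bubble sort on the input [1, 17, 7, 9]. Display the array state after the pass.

After pass 1: [1, 7, 9, 17] (2 swaps)
Total swaps: 2


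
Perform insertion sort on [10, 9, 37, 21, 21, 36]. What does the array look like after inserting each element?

First element 10 is already 'sorted'
Insert 9: shifted 1 elements -> [9, 10, 37, 21, 21, 36]
Insert 37: shifted 0 elements -> [9, 10, 37, 21, 21, 36]
Insert 21: shifted 1 elements -> [9, 10, 21, 37, 21, 36]
Insert 21: shifted 1 elements -> [9, 10, 21, 21, 37, 36]
Insert 36: shifted 1 elements -> [9, 10, 21, 21, 36, 37]


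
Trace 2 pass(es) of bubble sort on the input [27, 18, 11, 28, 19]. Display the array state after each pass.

After pass 1: [18, 11, 27, 19, 28] (3 swaps)
After pass 2: [11, 18, 19, 27, 28] (2 swaps)
Total swaps: 5


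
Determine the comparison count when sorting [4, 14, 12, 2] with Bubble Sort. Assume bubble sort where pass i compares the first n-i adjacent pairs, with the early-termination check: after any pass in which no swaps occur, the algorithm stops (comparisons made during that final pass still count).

Pass 1: compare adjacent pairs (0,1)..(2,3) = 3 comparison(s), 2 swap(s) -> [4, 12, 2, 14]
Pass 2: compare adjacent pairs (0,1)..(1,2) = 2 comparison(s), 1 swap(s) -> [4, 2, 12, 14]
Pass 3: compare adjacent pairs (0,1)..(0,1) = 1 comparison(s), 1 swap(s) -> [2, 4, 12, 14]
Every pass made at least one swap, so all n-1 passes run.
Total comparisons: 3 + 2 + 1 = 6


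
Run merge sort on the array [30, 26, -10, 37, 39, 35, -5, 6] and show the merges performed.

Divide and conquer:
  Merge [30] + [26] -> [26, 30]
  Merge [-10] + [37] -> [-10, 37]
  Merge [26, 30] + [-10, 37] -> [-10, 26, 30, 37]
  Merge [39] + [35] -> [35, 39]
  Merge [-5] + [6] -> [-5, 6]
  Merge [35, 39] + [-5, 6] -> [-5, 6, 35, 39]
  Merge [-10, 26, 30, 37] + [-5, 6, 35, 39] -> [-10, -5, 6, 26, 30, 35, 37, 39]


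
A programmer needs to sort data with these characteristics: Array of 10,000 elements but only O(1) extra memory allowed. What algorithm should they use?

Best choice: Heapsort
Reason: Heapsort rearranges the array in place using O(1) auxiliary space and still guarantees O(n log n) time; quicksort partitions in place but needs Theta(log n) stack space for recursion (O(n) in the worst case), and mergesort requires O(n) auxiliary space


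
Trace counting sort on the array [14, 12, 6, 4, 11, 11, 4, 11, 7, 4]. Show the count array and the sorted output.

Count array: [0, 0, 0, 0, 3, 0, 1, 1, 0, 0, 0, 3, 1, 0, 1]
(count[i] = number of elements equal to i)
Cumulative count: [0, 0, 0, 0, 3, 3, 4, 5, 5, 5, 5, 8, 9, 9, 10]
Sorted: [4, 4, 4, 6, 7, 11, 11, 11, 12, 14]


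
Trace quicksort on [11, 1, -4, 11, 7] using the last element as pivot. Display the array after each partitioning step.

Partition 1: pivot=7 at index 2 -> [1, -4, 7, 11, 11]
Partition 2: pivot=-4 at index 0 -> [-4, 1, 7, 11, 11]
Partition 3: pivot=11 at index 4 -> [-4, 1, 7, 11, 11]


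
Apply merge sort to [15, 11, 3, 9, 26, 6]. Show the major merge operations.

Divide and conquer:
  Merge [11] + [3] -> [3, 11]
  Merge [15] + [3, 11] -> [3, 11, 15]
  Merge [26] + [6] -> [6, 26]
  Merge [9] + [6, 26] -> [6, 9, 26]
  Merge [3, 11, 15] + [6, 9, 26] -> [3, 6, 9, 11, 15, 26]


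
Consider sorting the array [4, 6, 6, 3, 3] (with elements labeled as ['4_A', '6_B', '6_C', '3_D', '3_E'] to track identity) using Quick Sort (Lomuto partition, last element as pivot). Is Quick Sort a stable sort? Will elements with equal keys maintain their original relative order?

Trace Quick Sort on the labeled array (the key is the number; the letter only tracks identity):
  Partition indices 0..4 around pivot 3_E -> [3_D, 3_E, 6_C, 4_A, 6_B]
  Partition indices 2..4 around pivot 6_B -> [3_D, 3_E, 6_C, 4_A, 6_B]
  Partition indices 2..3 around pivot 4_A -> [3_D, 3_E, 4_A, 6_C, 6_B]
Final order: [3_D, 3_E, 4_A, 6_C, 6_B]
Equal keys:
  value 3: originally 3_D, 3_E; after sorting 3_D, 3_E -> order preserved
  value 6: originally 6_B, 6_C; after sorting 6_C, 6_B -> order changed
Equal keys were reordered, so Quick Sort is not stable: partition swaps elements across long distances and can reorder equal keys. (One such input is enough; an unstable sort may happen to preserve order on other inputs, but it gives no guarantee.)
Answer: Not stable


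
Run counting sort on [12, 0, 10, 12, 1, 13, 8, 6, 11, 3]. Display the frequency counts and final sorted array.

Count array: [1, 1, 0, 1, 0, 0, 1, 0, 1, 0, 1, 1, 2, 1]
(count[i] = number of elements equal to i)
Cumulative count: [1, 2, 2, 3, 3, 3, 4, 4, 5, 5, 6, 7, 9, 10]
Sorted: [0, 1, 3, 6, 8, 10, 11, 12, 12, 13]


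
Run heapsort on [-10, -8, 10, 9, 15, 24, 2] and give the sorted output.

Build heap: [24, 15, 10, 9, -8, -10, 2]
Extract 24: [15, 9, 10, 2, -8, -10, 24]
Extract 15: [10, 9, -10, 2, -8, 15, 24]
Extract 10: [9, 2, -10, -8, 10, 15, 24]
Extract 9: [2, -8, -10, 9, 10, 15, 24]
Extract 2: [-8, -10, 2, 9, 10, 15, 24]
Extract -8: [-10, -8, 2, 9, 10, 15, 24]


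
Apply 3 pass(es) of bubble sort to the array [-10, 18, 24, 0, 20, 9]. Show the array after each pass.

After pass 1: [-10, 18, 0, 20, 9, 24] (3 swaps)
After pass 2: [-10, 0, 18, 9, 20, 24] (2 swaps)
After pass 3: [-10, 0, 9, 18, 20, 24] (1 swaps)
Total swaps: 6


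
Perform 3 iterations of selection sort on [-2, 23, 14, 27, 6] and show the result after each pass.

Pass 1: Select minimum -2 at index 0, swap -> [-2, 23, 14, 27, 6]
Pass 2: Select minimum 6 at index 4, swap -> [-2, 6, 14, 27, 23]
Pass 3: Select minimum 14 at index 2, swap -> [-2, 6, 14, 27, 23]


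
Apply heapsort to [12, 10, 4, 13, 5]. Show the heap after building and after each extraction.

Build heap: [13, 12, 4, 10, 5]
Extract 13: [12, 10, 4, 5, 13]
Extract 12: [10, 5, 4, 12, 13]
Extract 10: [5, 4, 10, 12, 13]
Extract 5: [4, 5, 10, 12, 13]


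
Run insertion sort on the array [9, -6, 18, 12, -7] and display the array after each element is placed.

First element 9 is already 'sorted'
Insert -6: shifted 1 elements -> [-6, 9, 18, 12, -7]
Insert 18: shifted 0 elements -> [-6, 9, 18, 12, -7]
Insert 12: shifted 1 elements -> [-6, 9, 12, 18, -7]
Insert -7: shifted 4 elements -> [-7, -6, 9, 12, 18]


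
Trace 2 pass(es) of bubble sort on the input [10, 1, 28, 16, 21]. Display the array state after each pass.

After pass 1: [1, 10, 16, 21, 28] (3 swaps)
After pass 2: [1, 10, 16, 21, 28] (0 swaps)
Total swaps: 3


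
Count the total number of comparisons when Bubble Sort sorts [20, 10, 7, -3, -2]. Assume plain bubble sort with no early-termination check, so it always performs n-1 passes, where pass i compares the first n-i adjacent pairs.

Pass 1: compare adjacent pairs (0,1)..(3,4) = 4 comparison(s), 4 swap(s) -> [10, 7, -3, -2, 20]
Pass 2: compare adjacent pairs (0,1)..(2,3) = 3 comparison(s), 3 swap(s) -> [7, -3, -2, 10, 20]
Pass 3: compare adjacent pairs (0,1)..(1,2) = 2 comparison(s), 2 swap(s) -> [-3, -2, 7, 10, 20]
Pass 4: compare adjacent pairs (0,1)..(0,1) = 1 comparison(s), 0 swap(s) -> [-3, -2, 7, 10, 20]
Total comparisons: 4 + 3 + 2 + 1 = 10


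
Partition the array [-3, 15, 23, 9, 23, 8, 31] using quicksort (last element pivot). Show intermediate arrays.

Partition 1: pivot=31 at index 6 -> [-3, 15, 23, 9, 23, 8, 31]
Partition 2: pivot=8 at index 1 -> [-3, 8, 23, 9, 23, 15, 31]
Partition 3: pivot=15 at index 3 -> [-3, 8, 9, 15, 23, 23, 31]
Partition 4: pivot=23 at index 5 -> [-3, 8, 9, 15, 23, 23, 31]


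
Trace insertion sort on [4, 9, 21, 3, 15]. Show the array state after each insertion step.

First element 4 is already 'sorted'
Insert 9: shifted 0 elements -> [4, 9, 21, 3, 15]
Insert 21: shifted 0 elements -> [4, 9, 21, 3, 15]
Insert 3: shifted 3 elements -> [3, 4, 9, 21, 15]
Insert 15: shifted 1 elements -> [3, 4, 9, 15, 21]


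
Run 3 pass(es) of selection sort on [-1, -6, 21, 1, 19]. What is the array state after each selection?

Pass 1: Select minimum -6 at index 1, swap -> [-6, -1, 21, 1, 19]
Pass 2: Select minimum -1 at index 1, swap -> [-6, -1, 21, 1, 19]
Pass 3: Select minimum 1 at index 3, swap -> [-6, -1, 1, 21, 19]


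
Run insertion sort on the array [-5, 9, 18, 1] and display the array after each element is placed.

First element -5 is already 'sorted'
Insert 9: shifted 0 elements -> [-5, 9, 18, 1]
Insert 18: shifted 0 elements -> [-5, 9, 18, 1]
Insert 1: shifted 2 elements -> [-5, 1, 9, 18]


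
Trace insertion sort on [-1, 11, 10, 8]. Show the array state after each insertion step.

First element -1 is already 'sorted'
Insert 11: shifted 0 elements -> [-1, 11, 10, 8]
Insert 10: shifted 1 elements -> [-1, 10, 11, 8]
Insert 8: shifted 2 elements -> [-1, 8, 10, 11]


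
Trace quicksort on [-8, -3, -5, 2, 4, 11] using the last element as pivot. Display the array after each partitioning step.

Partition 1: pivot=11 at index 5 -> [-8, -3, -5, 2, 4, 11]
Partition 2: pivot=4 at index 4 -> [-8, -3, -5, 2, 4, 11]
Partition 3: pivot=2 at index 3 -> [-8, -3, -5, 2, 4, 11]
Partition 4: pivot=-5 at index 1 -> [-8, -5, -3, 2, 4, 11]


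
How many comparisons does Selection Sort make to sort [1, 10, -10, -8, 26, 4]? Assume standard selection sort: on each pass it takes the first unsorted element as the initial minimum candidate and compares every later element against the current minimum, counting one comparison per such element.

Pass 1: scan indices 1..5 for the minimum = 5 comparison(s); min is -10, place at index 0 -> [-10, 10, 1, -8, 26, 4]
Pass 2: scan indices 2..5 for the minimum = 4 comparison(s); min is -8, place at index 1 -> [-10, -8, 1, 10, 26, 4]
Pass 3: scan indices 3..5 for the minimum = 3 comparison(s); min is 1, place at index 2 -> [-10, -8, 1, 10, 26, 4]
Pass 4: scan indices 4..5 for the minimum = 2 comparison(s); min is 4, place at index 3 -> [-10, -8, 1, 4, 26, 10]
Pass 5: scan indices 5..5 for the minimum = 1 comparison(s); min is 10, place at index 4 -> [-10, -8, 1, 4, 10, 26]
Selection sort always scans the whole unsorted suffix, so the count is (n-1) + (n-2) + ... + 1 = n(n-1)/2 = 6*5/2 = 15 regardless of the input order.
Total comparisons: 5 + 4 + 3 + 2 + 1 = 15


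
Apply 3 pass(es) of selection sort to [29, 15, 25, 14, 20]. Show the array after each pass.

Pass 1: Select minimum 14 at index 3, swap -> [14, 15, 25, 29, 20]
Pass 2: Select minimum 15 at index 1, swap -> [14, 15, 25, 29, 20]
Pass 3: Select minimum 20 at index 4, swap -> [14, 15, 20, 29, 25]


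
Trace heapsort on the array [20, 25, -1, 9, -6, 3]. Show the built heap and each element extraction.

Build heap: [25, 20, 3, 9, -6, -1]
Extract 25: [20, 9, 3, -1, -6, 25]
Extract 20: [9, -1, 3, -6, 20, 25]
Extract 9: [3, -1, -6, 9, 20, 25]
Extract 3: [-1, -6, 3, 9, 20, 25]
Extract -1: [-6, -1, 3, 9, 20, 25]


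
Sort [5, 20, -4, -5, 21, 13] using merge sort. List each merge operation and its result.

Divide and conquer:
  Merge [20] + [-4] -> [-4, 20]
  Merge [5] + [-4, 20] -> [-4, 5, 20]
  Merge [21] + [13] -> [13, 21]
  Merge [-5] + [13, 21] -> [-5, 13, 21]
  Merge [-4, 5, 20] + [-5, 13, 21] -> [-5, -4, 5, 13, 20, 21]


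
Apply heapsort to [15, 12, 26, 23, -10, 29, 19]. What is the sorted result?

Build heap: [29, 23, 26, 12, -10, 15, 19]
Extract 29: [26, 23, 19, 12, -10, 15, 29]
Extract 26: [23, 15, 19, 12, -10, 26, 29]
Extract 23: [19, 15, -10, 12, 23, 26, 29]
Extract 19: [15, 12, -10, 19, 23, 26, 29]
Extract 15: [12, -10, 15, 19, 23, 26, 29]
Extract 12: [-10, 12, 15, 19, 23, 26, 29]


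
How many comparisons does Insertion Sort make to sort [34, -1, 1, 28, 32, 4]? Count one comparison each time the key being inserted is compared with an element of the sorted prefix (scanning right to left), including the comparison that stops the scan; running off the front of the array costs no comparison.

Insert -1: 34 > -1 (shift), reached front = 1 comparison(s) -> [-1, 34, 1, 28, 32, 4]
Insert 1: 34 > 1 (shift), -1 <= 1 (stop) = 2 comparison(s) -> [-1, 1, 34, 28, 32, 4]
Insert 28: 34 > 28 (shift), 1 <= 28 (stop) = 2 comparison(s) -> [-1, 1, 28, 34, 32, 4]
Insert 32: 34 > 32 (shift), 28 <= 32 (stop) = 2 comparison(s) -> [-1, 1, 28, 32, 34, 4]
Insert 4: 34 > 4 (shift), 32 > 4 (shift), 28 > 4 (shift), 1 <= 4 (stop) = 4 comparison(s) -> [-1, 1, 4, 28, 32, 34]
Total comparisons: 1 + 2 + 2 + 2 + 4 = 11


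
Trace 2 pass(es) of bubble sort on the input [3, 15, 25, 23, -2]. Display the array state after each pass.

After pass 1: [3, 15, 23, -2, 25] (2 swaps)
After pass 2: [3, 15, -2, 23, 25] (1 swaps)
Total swaps: 3


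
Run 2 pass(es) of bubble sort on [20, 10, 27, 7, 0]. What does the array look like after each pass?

After pass 1: [10, 20, 7, 0, 27] (3 swaps)
After pass 2: [10, 7, 0, 20, 27] (2 swaps)
Total swaps: 5


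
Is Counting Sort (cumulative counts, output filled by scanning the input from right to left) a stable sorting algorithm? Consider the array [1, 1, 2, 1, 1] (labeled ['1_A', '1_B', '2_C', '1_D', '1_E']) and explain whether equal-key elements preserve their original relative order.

Trace Counting Sort on the labeled array (the key is the number; the letter only tracks identity):
  Counts for values 0..2: [0, 4, 1]
  Cumulative counts: [0, 4, 5]
  Scan right to left: place 1_E at output index 3
  Scan right to left: place 1_D at output index 2
  Scan right to left: place 2_C at output index 4
  Scan right to left: place 1_B at output index 1
  Scan right to left: place 1_A at output index 0
  Output: [1_A, 1_B, 1_D, 1_E, 2_C]
Equal keys:
  value 1: originally 1_A, 1_B, 1_D, 1_E; after sorting 1_A, 1_B, 1_D, 1_E -> order preserved
All equal keys kept their original relative order. Counting Sort is stable: scanning the input right to left with decreasing cumulative counts places later duplicates at later output positions.
Answer: Stable


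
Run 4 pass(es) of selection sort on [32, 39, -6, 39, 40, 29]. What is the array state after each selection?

Pass 1: Select minimum -6 at index 2, swap -> [-6, 39, 32, 39, 40, 29]
Pass 2: Select minimum 29 at index 5, swap -> [-6, 29, 32, 39, 40, 39]
Pass 3: Select minimum 32 at index 2, swap -> [-6, 29, 32, 39, 40, 39]
Pass 4: Select minimum 39 at index 3, swap -> [-6, 29, 32, 39, 40, 39]


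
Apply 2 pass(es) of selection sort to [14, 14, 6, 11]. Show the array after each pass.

Pass 1: Select minimum 6 at index 2, swap -> [6, 14, 14, 11]
Pass 2: Select minimum 11 at index 3, swap -> [6, 11, 14, 14]


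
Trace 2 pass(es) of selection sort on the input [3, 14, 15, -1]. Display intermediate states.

Pass 1: Select minimum -1 at index 3, swap -> [-1, 14, 15, 3]
Pass 2: Select minimum 3 at index 3, swap -> [-1, 3, 15, 14]


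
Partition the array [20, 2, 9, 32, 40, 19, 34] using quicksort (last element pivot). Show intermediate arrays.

Partition 1: pivot=34 at index 5 -> [20, 2, 9, 32, 19, 34, 40]
Partition 2: pivot=19 at index 2 -> [2, 9, 19, 32, 20, 34, 40]
Partition 3: pivot=9 at index 1 -> [2, 9, 19, 32, 20, 34, 40]
Partition 4: pivot=20 at index 3 -> [2, 9, 19, 20, 32, 34, 40]


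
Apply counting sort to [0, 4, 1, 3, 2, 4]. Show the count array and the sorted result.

Count array: [1, 1, 1, 1, 2]
(count[i] = number of elements equal to i)
Cumulative count: [1, 2, 3, 4, 6]
Sorted: [0, 1, 2, 3, 4, 4]


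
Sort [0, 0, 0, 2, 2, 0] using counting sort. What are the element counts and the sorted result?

Count array: [4, 0, 2]
(count[i] = number of elements equal to i)
Cumulative count: [4, 4, 6]
Sorted: [0, 0, 0, 0, 2, 2]


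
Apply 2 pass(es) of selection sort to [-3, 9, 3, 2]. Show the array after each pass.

Pass 1: Select minimum -3 at index 0, swap -> [-3, 9, 3, 2]
Pass 2: Select minimum 2 at index 3, swap -> [-3, 2, 3, 9]


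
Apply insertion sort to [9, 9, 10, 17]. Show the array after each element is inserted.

First element 9 is already 'sorted'
Insert 9: shifted 0 elements -> [9, 9, 10, 17]
Insert 10: shifted 0 elements -> [9, 9, 10, 17]
Insert 17: shifted 0 elements -> [9, 9, 10, 17]


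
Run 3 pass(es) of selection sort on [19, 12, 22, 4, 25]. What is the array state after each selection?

Pass 1: Select minimum 4 at index 3, swap -> [4, 12, 22, 19, 25]
Pass 2: Select minimum 12 at index 1, swap -> [4, 12, 22, 19, 25]
Pass 3: Select minimum 19 at index 3, swap -> [4, 12, 19, 22, 25]


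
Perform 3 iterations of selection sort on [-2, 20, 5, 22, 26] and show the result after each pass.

Pass 1: Select minimum -2 at index 0, swap -> [-2, 20, 5, 22, 26]
Pass 2: Select minimum 5 at index 2, swap -> [-2, 5, 20, 22, 26]
Pass 3: Select minimum 20 at index 2, swap -> [-2, 5, 20, 22, 26]


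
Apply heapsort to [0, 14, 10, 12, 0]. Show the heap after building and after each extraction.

Build heap: [14, 12, 10, 0, 0]
Extract 14: [12, 0, 10, 0, 14]
Extract 12: [10, 0, 0, 12, 14]
Extract 10: [0, 0, 10, 12, 14]
Extract 0: [0, 0, 10, 12, 14]


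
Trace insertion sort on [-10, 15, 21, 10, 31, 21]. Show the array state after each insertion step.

First element -10 is already 'sorted'
Insert 15: shifted 0 elements -> [-10, 15, 21, 10, 31, 21]
Insert 21: shifted 0 elements -> [-10, 15, 21, 10, 31, 21]
Insert 10: shifted 2 elements -> [-10, 10, 15, 21, 31, 21]
Insert 31: shifted 0 elements -> [-10, 10, 15, 21, 31, 21]
Insert 21: shifted 1 elements -> [-10, 10, 15, 21, 21, 31]


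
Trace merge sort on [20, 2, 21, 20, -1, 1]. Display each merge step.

Divide and conquer:
  Merge [2] + [21] -> [2, 21]
  Merge [20] + [2, 21] -> [2, 20, 21]
  Merge [-1] + [1] -> [-1, 1]
  Merge [20] + [-1, 1] -> [-1, 1, 20]
  Merge [2, 20, 21] + [-1, 1, 20] -> [-1, 1, 2, 20, 20, 21]


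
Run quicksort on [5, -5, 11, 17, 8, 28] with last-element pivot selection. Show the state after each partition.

Partition 1: pivot=28 at index 5 -> [5, -5, 11, 17, 8, 28]
Partition 2: pivot=8 at index 2 -> [5, -5, 8, 17, 11, 28]
Partition 3: pivot=-5 at index 0 -> [-5, 5, 8, 17, 11, 28]
Partition 4: pivot=11 at index 3 -> [-5, 5, 8, 11, 17, 28]


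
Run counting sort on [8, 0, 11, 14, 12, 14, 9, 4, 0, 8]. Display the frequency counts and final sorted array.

Count array: [2, 0, 0, 0, 1, 0, 0, 0, 2, 1, 0, 1, 1, 0, 2]
(count[i] = number of elements equal to i)
Cumulative count: [2, 2, 2, 2, 3, 3, 3, 3, 5, 6, 6, 7, 8, 8, 10]
Sorted: [0, 0, 4, 8, 8, 9, 11, 12, 14, 14]


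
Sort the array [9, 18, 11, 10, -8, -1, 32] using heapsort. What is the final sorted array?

Build heap: [32, 18, 11, 10, -8, -1, 9]
Extract 32: [18, 10, 11, 9, -8, -1, 32]
Extract 18: [11, 10, -1, 9, -8, 18, 32]
Extract 11: [10, 9, -1, -8, 11, 18, 32]
Extract 10: [9, -8, -1, 10, 11, 18, 32]
Extract 9: [-1, -8, 9, 10, 11, 18, 32]
Extract -1: [-8, -1, 9, 10, 11, 18, 32]


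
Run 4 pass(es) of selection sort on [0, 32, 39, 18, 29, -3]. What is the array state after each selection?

Pass 1: Select minimum -3 at index 5, swap -> [-3, 32, 39, 18, 29, 0]
Pass 2: Select minimum 0 at index 5, swap -> [-3, 0, 39, 18, 29, 32]
Pass 3: Select minimum 18 at index 3, swap -> [-3, 0, 18, 39, 29, 32]
Pass 4: Select minimum 29 at index 4, swap -> [-3, 0, 18, 29, 39, 32]


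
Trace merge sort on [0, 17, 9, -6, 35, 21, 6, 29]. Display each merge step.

Divide and conquer:
  Merge [0] + [17] -> [0, 17]
  Merge [9] + [-6] -> [-6, 9]
  Merge [0, 17] + [-6, 9] -> [-6, 0, 9, 17]
  Merge [35] + [21] -> [21, 35]
  Merge [6] + [29] -> [6, 29]
  Merge [21, 35] + [6, 29] -> [6, 21, 29, 35]
  Merge [-6, 0, 9, 17] + [6, 21, 29, 35] -> [-6, 0, 6, 9, 17, 21, 29, 35]


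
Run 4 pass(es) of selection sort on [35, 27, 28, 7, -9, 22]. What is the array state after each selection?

Pass 1: Select minimum -9 at index 4, swap -> [-9, 27, 28, 7, 35, 22]
Pass 2: Select minimum 7 at index 3, swap -> [-9, 7, 28, 27, 35, 22]
Pass 3: Select minimum 22 at index 5, swap -> [-9, 7, 22, 27, 35, 28]
Pass 4: Select minimum 27 at index 3, swap -> [-9, 7, 22, 27, 35, 28]


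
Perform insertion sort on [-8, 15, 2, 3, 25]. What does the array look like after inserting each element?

First element -8 is already 'sorted'
Insert 15: shifted 0 elements -> [-8, 15, 2, 3, 25]
Insert 2: shifted 1 elements -> [-8, 2, 15, 3, 25]
Insert 3: shifted 1 elements -> [-8, 2, 3, 15, 25]
Insert 25: shifted 0 elements -> [-8, 2, 3, 15, 25]


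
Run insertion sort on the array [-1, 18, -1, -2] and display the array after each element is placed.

First element -1 is already 'sorted'
Insert 18: shifted 0 elements -> [-1, 18, -1, -2]
Insert -1: shifted 1 elements -> [-1, -1, 18, -2]
Insert -2: shifted 3 elements -> [-2, -1, -1, 18]


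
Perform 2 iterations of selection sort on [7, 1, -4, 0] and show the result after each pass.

Pass 1: Select minimum -4 at index 2, swap -> [-4, 1, 7, 0]
Pass 2: Select minimum 0 at index 3, swap -> [-4, 0, 7, 1]


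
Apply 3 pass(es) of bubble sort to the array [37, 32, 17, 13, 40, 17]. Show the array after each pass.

After pass 1: [32, 17, 13, 37, 17, 40] (4 swaps)
After pass 2: [17, 13, 32, 17, 37, 40] (3 swaps)
After pass 3: [13, 17, 17, 32, 37, 40] (2 swaps)
Total swaps: 9


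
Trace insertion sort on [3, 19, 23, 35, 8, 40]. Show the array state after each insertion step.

First element 3 is already 'sorted'
Insert 19: shifted 0 elements -> [3, 19, 23, 35, 8, 40]
Insert 23: shifted 0 elements -> [3, 19, 23, 35, 8, 40]
Insert 35: shifted 0 elements -> [3, 19, 23, 35, 8, 40]
Insert 8: shifted 3 elements -> [3, 8, 19, 23, 35, 40]
Insert 40: shifted 0 elements -> [3, 8, 19, 23, 35, 40]


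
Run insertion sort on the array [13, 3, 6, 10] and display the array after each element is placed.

First element 13 is already 'sorted'
Insert 3: shifted 1 elements -> [3, 13, 6, 10]
Insert 6: shifted 1 elements -> [3, 6, 13, 10]
Insert 10: shifted 1 elements -> [3, 6, 10, 13]


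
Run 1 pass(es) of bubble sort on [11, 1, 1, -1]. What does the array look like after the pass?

After pass 1: [1, 1, -1, 11] (3 swaps)
Total swaps: 3


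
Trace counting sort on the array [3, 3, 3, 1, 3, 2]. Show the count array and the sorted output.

Count array: [0, 1, 1, 4]
(count[i] = number of elements equal to i)
Cumulative count: [0, 1, 2, 6]
Sorted: [1, 2, 3, 3, 3, 3]


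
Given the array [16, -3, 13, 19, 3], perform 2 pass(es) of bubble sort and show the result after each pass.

After pass 1: [-3, 13, 16, 3, 19] (3 swaps)
After pass 2: [-3, 13, 3, 16, 19] (1 swaps)
Total swaps: 4


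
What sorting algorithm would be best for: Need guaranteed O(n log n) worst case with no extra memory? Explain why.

Best choice: Heapsort
Reason: Heapsort is O(n log n) worst case and sorts in-place; quicksort can degrade to O(n^2)


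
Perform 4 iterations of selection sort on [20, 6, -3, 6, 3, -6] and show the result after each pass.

Pass 1: Select minimum -6 at index 5, swap -> [-6, 6, -3, 6, 3, 20]
Pass 2: Select minimum -3 at index 2, swap -> [-6, -3, 6, 6, 3, 20]
Pass 3: Select minimum 3 at index 4, swap -> [-6, -3, 3, 6, 6, 20]
Pass 4: Select minimum 6 at index 3, swap -> [-6, -3, 3, 6, 6, 20]


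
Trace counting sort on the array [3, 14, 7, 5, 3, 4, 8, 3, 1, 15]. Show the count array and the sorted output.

Count array: [0, 1, 0, 3, 1, 1, 0, 1, 1, 0, 0, 0, 0, 0, 1, 1]
(count[i] = number of elements equal to i)
Cumulative count: [0, 1, 1, 4, 5, 6, 6, 7, 8, 8, 8, 8, 8, 8, 9, 10]
Sorted: [1, 3, 3, 3, 4, 5, 7, 8, 14, 15]


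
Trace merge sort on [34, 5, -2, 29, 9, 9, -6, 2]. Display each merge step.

Divide and conquer:
  Merge [34] + [5] -> [5, 34]
  Merge [-2] + [29] -> [-2, 29]
  Merge [5, 34] + [-2, 29] -> [-2, 5, 29, 34]
  Merge [9] + [9] -> [9, 9]
  Merge [-6] + [2] -> [-6, 2]
  Merge [9, 9] + [-6, 2] -> [-6, 2, 9, 9]
  Merge [-2, 5, 29, 34] + [-6, 2, 9, 9] -> [-6, -2, 2, 5, 9, 9, 29, 34]


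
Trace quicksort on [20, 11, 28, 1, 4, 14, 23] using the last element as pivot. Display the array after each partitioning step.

Partition 1: pivot=23 at index 5 -> [20, 11, 1, 4, 14, 23, 28]
Partition 2: pivot=14 at index 3 -> [11, 1, 4, 14, 20, 23, 28]
Partition 3: pivot=4 at index 1 -> [1, 4, 11, 14, 20, 23, 28]


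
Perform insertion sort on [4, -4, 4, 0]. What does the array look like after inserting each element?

First element 4 is already 'sorted'
Insert -4: shifted 1 elements -> [-4, 4, 4, 0]
Insert 4: shifted 0 elements -> [-4, 4, 4, 0]
Insert 0: shifted 2 elements -> [-4, 0, 4, 4]


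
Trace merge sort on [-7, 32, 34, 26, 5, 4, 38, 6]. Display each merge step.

Divide and conquer:
  Merge [-7] + [32] -> [-7, 32]
  Merge [34] + [26] -> [26, 34]
  Merge [-7, 32] + [26, 34] -> [-7, 26, 32, 34]
  Merge [5] + [4] -> [4, 5]
  Merge [38] + [6] -> [6, 38]
  Merge [4, 5] + [6, 38] -> [4, 5, 6, 38]
  Merge [-7, 26, 32, 34] + [4, 5, 6, 38] -> [-7, 4, 5, 6, 26, 32, 34, 38]


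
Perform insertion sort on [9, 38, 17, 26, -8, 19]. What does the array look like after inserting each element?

First element 9 is already 'sorted'
Insert 38: shifted 0 elements -> [9, 38, 17, 26, -8, 19]
Insert 17: shifted 1 elements -> [9, 17, 38, 26, -8, 19]
Insert 26: shifted 1 elements -> [9, 17, 26, 38, -8, 19]
Insert -8: shifted 4 elements -> [-8, 9, 17, 26, 38, 19]
Insert 19: shifted 2 elements -> [-8, 9, 17, 19, 26, 38]


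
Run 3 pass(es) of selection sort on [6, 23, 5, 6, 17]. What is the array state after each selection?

Pass 1: Select minimum 5 at index 2, swap -> [5, 23, 6, 6, 17]
Pass 2: Select minimum 6 at index 2, swap -> [5, 6, 23, 6, 17]
Pass 3: Select minimum 6 at index 3, swap -> [5, 6, 6, 23, 17]


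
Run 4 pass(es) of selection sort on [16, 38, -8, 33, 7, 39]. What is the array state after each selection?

Pass 1: Select minimum -8 at index 2, swap -> [-8, 38, 16, 33, 7, 39]
Pass 2: Select minimum 7 at index 4, swap -> [-8, 7, 16, 33, 38, 39]
Pass 3: Select minimum 16 at index 2, swap -> [-8, 7, 16, 33, 38, 39]
Pass 4: Select minimum 33 at index 3, swap -> [-8, 7, 16, 33, 38, 39]


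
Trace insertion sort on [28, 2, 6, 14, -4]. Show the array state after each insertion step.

First element 28 is already 'sorted'
Insert 2: shifted 1 elements -> [2, 28, 6, 14, -4]
Insert 6: shifted 1 elements -> [2, 6, 28, 14, -4]
Insert 14: shifted 1 elements -> [2, 6, 14, 28, -4]
Insert -4: shifted 4 elements -> [-4, 2, 6, 14, 28]


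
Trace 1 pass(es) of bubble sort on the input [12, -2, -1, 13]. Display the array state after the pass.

After pass 1: [-2, -1, 12, 13] (2 swaps)
Total swaps: 2


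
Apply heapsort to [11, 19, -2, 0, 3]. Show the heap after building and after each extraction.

Build heap: [19, 11, -2, 0, 3]
Extract 19: [11, 3, -2, 0, 19]
Extract 11: [3, 0, -2, 11, 19]
Extract 3: [0, -2, 3, 11, 19]
Extract 0: [-2, 0, 3, 11, 19]


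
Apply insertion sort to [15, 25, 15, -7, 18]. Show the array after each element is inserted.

First element 15 is already 'sorted'
Insert 25: shifted 0 elements -> [15, 25, 15, -7, 18]
Insert 15: shifted 1 elements -> [15, 15, 25, -7, 18]
Insert -7: shifted 3 elements -> [-7, 15, 15, 25, 18]
Insert 18: shifted 1 elements -> [-7, 15, 15, 18, 25]


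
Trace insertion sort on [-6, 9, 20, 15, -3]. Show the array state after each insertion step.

First element -6 is already 'sorted'
Insert 9: shifted 0 elements -> [-6, 9, 20, 15, -3]
Insert 20: shifted 0 elements -> [-6, 9, 20, 15, -3]
Insert 15: shifted 1 elements -> [-6, 9, 15, 20, -3]
Insert -3: shifted 3 elements -> [-6, -3, 9, 15, 20]


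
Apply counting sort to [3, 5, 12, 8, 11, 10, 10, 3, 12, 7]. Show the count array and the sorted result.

Count array: [0, 0, 0, 2, 0, 1, 0, 1, 1, 0, 2, 1, 2]
(count[i] = number of elements equal to i)
Cumulative count: [0, 0, 0, 2, 2, 3, 3, 4, 5, 5, 7, 8, 10]
Sorted: [3, 3, 5, 7, 8, 10, 10, 11, 12, 12]


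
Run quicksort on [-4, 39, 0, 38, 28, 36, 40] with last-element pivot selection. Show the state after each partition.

Partition 1: pivot=40 at index 6 -> [-4, 39, 0, 38, 28, 36, 40]
Partition 2: pivot=36 at index 3 -> [-4, 0, 28, 36, 39, 38, 40]
Partition 3: pivot=28 at index 2 -> [-4, 0, 28, 36, 39, 38, 40]
Partition 4: pivot=0 at index 1 -> [-4, 0, 28, 36, 39, 38, 40]
Partition 5: pivot=38 at index 4 -> [-4, 0, 28, 36, 38, 39, 40]


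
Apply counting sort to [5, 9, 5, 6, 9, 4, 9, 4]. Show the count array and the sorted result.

Count array: [0, 0, 0, 0, 2, 2, 1, 0, 0, 3]
(count[i] = number of elements equal to i)
Cumulative count: [0, 0, 0, 0, 2, 4, 5, 5, 5, 8]
Sorted: [4, 4, 5, 5, 6, 9, 9, 9]


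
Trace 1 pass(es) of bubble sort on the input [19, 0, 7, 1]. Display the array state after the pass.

After pass 1: [0, 7, 1, 19] (3 swaps)
Total swaps: 3


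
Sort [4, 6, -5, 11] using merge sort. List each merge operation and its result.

Divide and conquer:
  Merge [4] + [6] -> [4, 6]
  Merge [-5] + [11] -> [-5, 11]
  Merge [4, 6] + [-5, 11] -> [-5, 4, 6, 11]


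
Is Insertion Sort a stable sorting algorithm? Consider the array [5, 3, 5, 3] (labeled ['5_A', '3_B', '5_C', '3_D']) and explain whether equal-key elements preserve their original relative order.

Trace Insertion Sort on the labeled array (the key is the number; the letter only tracks identity):
  Insert 3_B at index 0: [3_B, 5_A, 5_C, 3_D]
  Insert 5_C at index 2: [3_B, 5_A, 5_C, 3_D]
  Insert 3_D at index 1: [3_B, 3_D, 5_A, 5_C]
Final order: [3_B, 3_D, 5_A, 5_C]
Equal keys:
  value 3: originally 3_B, 3_D; after sorting 3_B, 3_D -> order preserved
  value 5: originally 5_A, 5_C; after sorting 5_A, 5_C -> order preserved
All equal keys kept their original relative order. Insertion Sort is stable: elements are shifted only while they are strictly greater than the key, so a key is inserted after any equal elements already placed.
Answer: Stable


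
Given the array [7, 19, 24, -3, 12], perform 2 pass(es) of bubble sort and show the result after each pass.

After pass 1: [7, 19, -3, 12, 24] (2 swaps)
After pass 2: [7, -3, 12, 19, 24] (2 swaps)
Total swaps: 4


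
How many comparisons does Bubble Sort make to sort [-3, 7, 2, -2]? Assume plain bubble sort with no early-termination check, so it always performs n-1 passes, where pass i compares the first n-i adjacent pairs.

Pass 1: compare adjacent pairs (0,1)..(2,3) = 3 comparison(s), 2 swap(s) -> [-3, 2, -2, 7]
Pass 2: compare adjacent pairs (0,1)..(1,2) = 2 comparison(s), 1 swap(s) -> [-3, -2, 2, 7]
Pass 3: compare adjacent pairs (0,1)..(0,1) = 1 comparison(s), 0 swap(s) -> [-3, -2, 2, 7]
Total comparisons: 3 + 2 + 1 = 6


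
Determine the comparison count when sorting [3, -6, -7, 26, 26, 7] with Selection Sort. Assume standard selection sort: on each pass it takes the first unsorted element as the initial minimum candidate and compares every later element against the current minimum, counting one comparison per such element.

Pass 1: scan indices 1..5 for the minimum = 5 comparison(s); min is -7, place at index 0 -> [-7, -6, 3, 26, 26, 7]
Pass 2: scan indices 2..5 for the minimum = 4 comparison(s); min is -6, place at index 1 -> [-7, -6, 3, 26, 26, 7]
Pass 3: scan indices 3..5 for the minimum = 3 comparison(s); min is 3, place at index 2 -> [-7, -6, 3, 26, 26, 7]
Pass 4: scan indices 4..5 for the minimum = 2 comparison(s); min is 7, place at index 3 -> [-7, -6, 3, 7, 26, 26]
Pass 5: scan indices 5..5 for the minimum = 1 comparison(s); min is 26, place at index 4 -> [-7, -6, 3, 7, 26, 26]
Selection sort always scans the whole unsorted suffix, so the count is (n-1) + (n-2) + ... + 1 = n(n-1)/2 = 6*5/2 = 15 regardless of the input order.
Total comparisons: 5 + 4 + 3 + 2 + 1 = 15


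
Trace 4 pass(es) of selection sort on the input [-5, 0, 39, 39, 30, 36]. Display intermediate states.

Pass 1: Select minimum -5 at index 0, swap -> [-5, 0, 39, 39, 30, 36]
Pass 2: Select minimum 0 at index 1, swap -> [-5, 0, 39, 39, 30, 36]
Pass 3: Select minimum 30 at index 4, swap -> [-5, 0, 30, 39, 39, 36]
Pass 4: Select minimum 36 at index 5, swap -> [-5, 0, 30, 36, 39, 39]


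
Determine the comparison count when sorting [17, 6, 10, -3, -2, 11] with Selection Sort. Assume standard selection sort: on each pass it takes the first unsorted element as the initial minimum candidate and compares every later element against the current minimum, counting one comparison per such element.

Pass 1: scan indices 1..5 for the minimum = 5 comparison(s); min is -3, place at index 0 -> [-3, 6, 10, 17, -2, 11]
Pass 2: scan indices 2..5 for the minimum = 4 comparison(s); min is -2, place at index 1 -> [-3, -2, 10, 17, 6, 11]
Pass 3: scan indices 3..5 for the minimum = 3 comparison(s); min is 6, place at index 2 -> [-3, -2, 6, 17, 10, 11]
Pass 4: scan indices 4..5 for the minimum = 2 comparison(s); min is 10, place at index 3 -> [-3, -2, 6, 10, 17, 11]
Pass 5: scan indices 5..5 for the minimum = 1 comparison(s); min is 11, place at index 4 -> [-3, -2, 6, 10, 11, 17]
Selection sort always scans the whole unsorted suffix, so the count is (n-1) + (n-2) + ... + 1 = n(n-1)/2 = 6*5/2 = 15 regardless of the input order.
Total comparisons: 5 + 4 + 3 + 2 + 1 = 15


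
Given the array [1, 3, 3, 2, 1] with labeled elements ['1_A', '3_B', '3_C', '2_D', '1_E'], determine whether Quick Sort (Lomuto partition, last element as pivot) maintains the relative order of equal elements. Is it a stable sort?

Trace Quick Sort on the labeled array (the key is the number; the letter only tracks identity):
  Partition indices 0..4 around pivot 1_E -> [1_A, 1_E, 3_C, 2_D, 3_B]
  Partition indices 2..4 around pivot 3_B -> [1_A, 1_E, 3_C, 2_D, 3_B]
  Partition indices 2..3 around pivot 2_D -> [1_A, 1_E, 2_D, 3_C, 3_B]
Final order: [1_A, 1_E, 2_D, 3_C, 3_B]
Equal keys:
  value 1: originally 1_A, 1_E; after sorting 1_A, 1_E -> order preserved
  value 3: originally 3_B, 3_C; after sorting 3_C, 3_B -> order changed
Equal keys were reordered, so Quick Sort is not stable: partition swaps elements across long distances and can reorder equal keys. (One such input is enough; an unstable sort may happen to preserve order on other inputs, but it gives no guarantee.)
Answer: Not stable


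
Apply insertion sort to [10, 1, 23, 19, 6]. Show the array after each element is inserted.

First element 10 is already 'sorted'
Insert 1: shifted 1 elements -> [1, 10, 23, 19, 6]
Insert 23: shifted 0 elements -> [1, 10, 23, 19, 6]
Insert 19: shifted 1 elements -> [1, 10, 19, 23, 6]
Insert 6: shifted 3 elements -> [1, 6, 10, 19, 23]


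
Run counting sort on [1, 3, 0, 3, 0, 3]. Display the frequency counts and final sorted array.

Count array: [2, 1, 0, 3]
(count[i] = number of elements equal to i)
Cumulative count: [2, 3, 3, 6]
Sorted: [0, 0, 1, 3, 3, 3]


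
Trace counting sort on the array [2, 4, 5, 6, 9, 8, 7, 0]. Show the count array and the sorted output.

Count array: [1, 0, 1, 0, 1, 1, 1, 1, 1, 1]
(count[i] = number of elements equal to i)
Cumulative count: [1, 1, 2, 2, 3, 4, 5, 6, 7, 8]
Sorted: [0, 2, 4, 5, 6, 7, 8, 9]


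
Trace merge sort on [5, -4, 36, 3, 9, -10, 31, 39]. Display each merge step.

Divide and conquer:
  Merge [5] + [-4] -> [-4, 5]
  Merge [36] + [3] -> [3, 36]
  Merge [-4, 5] + [3, 36] -> [-4, 3, 5, 36]
  Merge [9] + [-10] -> [-10, 9]
  Merge [31] + [39] -> [31, 39]
  Merge [-10, 9] + [31, 39] -> [-10, 9, 31, 39]
  Merge [-4, 3, 5, 36] + [-10, 9, 31, 39] -> [-10, -4, 3, 5, 9, 31, 36, 39]


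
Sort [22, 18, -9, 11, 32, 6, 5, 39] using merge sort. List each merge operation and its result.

Divide and conquer:
  Merge [22] + [18] -> [18, 22]
  Merge [-9] + [11] -> [-9, 11]
  Merge [18, 22] + [-9, 11] -> [-9, 11, 18, 22]
  Merge [32] + [6] -> [6, 32]
  Merge [5] + [39] -> [5, 39]
  Merge [6, 32] + [5, 39] -> [5, 6, 32, 39]
  Merge [-9, 11, 18, 22] + [5, 6, 32, 39] -> [-9, 5, 6, 11, 18, 22, 32, 39]
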